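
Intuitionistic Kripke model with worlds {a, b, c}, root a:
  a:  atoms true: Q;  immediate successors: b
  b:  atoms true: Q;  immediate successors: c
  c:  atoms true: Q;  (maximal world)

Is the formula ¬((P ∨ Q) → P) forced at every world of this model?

a ⊩ ¬((P ∨ Q) → P): no world accessible from a forces (P ∨ Q) → P.
Since the root a forces ¬((P ∨ Q) → P) and forcing is persistent (monotone upward), every world forces it.

Yes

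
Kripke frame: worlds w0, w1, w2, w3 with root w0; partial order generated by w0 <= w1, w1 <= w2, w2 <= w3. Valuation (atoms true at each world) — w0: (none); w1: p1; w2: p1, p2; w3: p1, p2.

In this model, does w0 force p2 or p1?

w0 does not force p2 or p1: neither disjunct is forced at w0.
w0 lacks atom p2, so w0 does not force p2.

No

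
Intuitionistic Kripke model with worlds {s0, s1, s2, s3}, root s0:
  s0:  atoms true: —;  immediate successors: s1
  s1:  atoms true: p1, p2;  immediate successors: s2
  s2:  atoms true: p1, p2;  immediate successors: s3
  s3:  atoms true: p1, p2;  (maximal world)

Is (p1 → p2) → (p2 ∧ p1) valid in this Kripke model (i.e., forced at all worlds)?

No

Not every world: s0 ⊮ (p1 → p2) → (p2 ∧ p1).
s0 ⊮ (p1 → p2) → (p2 ∧ p1): already at s0 itself, s0 ⊩ p1 → p2 but s0 ⊮ p2 ∧ p1.
s0 ⊮ p2 ∧ p1 since s0 fails p2.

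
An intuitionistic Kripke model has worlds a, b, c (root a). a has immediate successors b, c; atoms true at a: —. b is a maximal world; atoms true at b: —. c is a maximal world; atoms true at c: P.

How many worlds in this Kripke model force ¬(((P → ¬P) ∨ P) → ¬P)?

a: does not force it — a ⊮ ¬(((P → ¬P) ∨ P) → ¬P) since b is accessible from a and b ⊩ ((P → ¬P) ∨ P) → ¬P.
b: does not force it — b ⊮ ¬(((P → ¬P) ∨ P) → ¬P) since b is accessible from b and b ⊩ ((P → ¬P) ∨ P) → ¬P.
c: forces it.
Worlds forcing the formula: {c}.

1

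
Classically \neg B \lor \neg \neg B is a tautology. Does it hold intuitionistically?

This is the weak law of excluded middle, which is not intuitionistically valid.
A Kripke countermodel: worlds w0, w1, w2; order generated by w0 \le w1, w0 \le w2; atoms true at each world — w0:{}; w1:{B}; w2:{}.
w0 \nVdash \neg B \lor \neg \neg B: neither disjunct is forced at w0.
w0 \nVdash \neg B since w1 is accessible from w0 and w1 \Vdash B.
So the root w0 does not force the formula.

No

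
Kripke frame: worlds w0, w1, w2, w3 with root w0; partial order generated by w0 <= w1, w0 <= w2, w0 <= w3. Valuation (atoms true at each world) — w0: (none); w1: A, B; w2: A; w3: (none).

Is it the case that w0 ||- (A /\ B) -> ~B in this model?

No

w0 ||-/- (A /\ B) -> ~B: at the accessible world w1, w1 ||- A /\ B but w1 ||-/- ~B.
w1 ||-/- ~B since w1 is accessible from w1 and w1 ||- B.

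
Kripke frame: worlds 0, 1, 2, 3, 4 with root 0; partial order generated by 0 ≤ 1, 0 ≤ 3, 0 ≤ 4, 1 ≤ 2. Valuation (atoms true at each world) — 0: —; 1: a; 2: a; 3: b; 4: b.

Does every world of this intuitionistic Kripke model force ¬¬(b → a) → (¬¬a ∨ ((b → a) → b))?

0 ⊩ ¬¬(b → a) → (¬¬a ∨ ((b → a) → b)): every world accessible from 0 that forces ¬¬(b → a) (namely 1, 2) also forces ¬¬a ∨ ((b → a) → b).
Since the root 0 forces ¬¬(b → a) → (¬¬a ∨ ((b → a) → b)) and forcing is persistent (monotone upward), every world forces it.

Yes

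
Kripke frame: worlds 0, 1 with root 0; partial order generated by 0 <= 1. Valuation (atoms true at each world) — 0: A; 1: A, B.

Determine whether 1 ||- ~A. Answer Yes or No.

1 ||-/- ~A since 1 is accessible from 1 and 1 ||- A.

No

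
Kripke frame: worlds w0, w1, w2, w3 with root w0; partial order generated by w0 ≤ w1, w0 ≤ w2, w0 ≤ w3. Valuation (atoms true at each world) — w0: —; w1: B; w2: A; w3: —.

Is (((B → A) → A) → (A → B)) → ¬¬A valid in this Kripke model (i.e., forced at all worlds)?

No

Not every world: w0 ⊮ (((B → A) → A) → (A → B)) → ¬¬A.
w0 ⊮ (((B → A) → A) → (A → B)) → ¬¬A: at the accessible world w1, w1 ⊩ ((B → A) → A) → (A → B) but w1 ⊮ ¬¬A.
w1 ⊮ ¬¬A since w1 is accessible from w1 and w1 ⊩ ¬A.
w1 ⊩ ¬A: no world accessible from w1 forces A.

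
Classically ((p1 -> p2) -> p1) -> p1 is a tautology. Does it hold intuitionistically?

This is Peirce's law, which is not intuitionistically valid.
A Kripke countermodel: worlds u, v; order generated by u <= v; atoms true at each world — u:{}; v:{p1}.
u ||-/- ((p1 -> p2) -> p1) -> p1: already at u itself, u ||- (p1 -> p2) -> p1 but u ||-/- p1.
u lacks atom p1, so u ||-/- p1.
So the root u does not force the formula.

No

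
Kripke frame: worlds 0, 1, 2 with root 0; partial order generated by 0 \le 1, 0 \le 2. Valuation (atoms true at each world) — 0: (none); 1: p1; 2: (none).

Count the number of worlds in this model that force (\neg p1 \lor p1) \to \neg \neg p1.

1

0: does not force it — 0 \nVdash (\neg p1 \lor p1) \to \neg \neg p1: at the accessible world 2, 2 \Vdash \neg p1 \lor p1 but 2 \nVdash \neg \neg p1.
1: forces it.
2: does not force it — 2 \nVdash (\neg p1 \lor p1) \to \neg \neg p1: already at 2 itself, 2 \Vdash \neg p1 \lor p1 but 2 \nVdash \neg \neg p1.
Worlds forcing the formula: {1}.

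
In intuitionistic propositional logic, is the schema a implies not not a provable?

Yes

This is double-negation introduction, which is intuitionistically derivable.
If a world forces a then every accessible world forces a (persistence), so none forces not a; hence not not a.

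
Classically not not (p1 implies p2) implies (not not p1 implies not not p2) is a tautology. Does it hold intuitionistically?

Yes

This is the distribution of double negation over implication, which is intuitionistically derivable.
Assume not not (p1 implies p2) and not not p1; suppose not p2. Then p1 implies p2 would give not p1 (by contraposition), contradicting not not p1; so not (p1 implies p2), contradicting not not (p1 implies p2). Hence not not p2.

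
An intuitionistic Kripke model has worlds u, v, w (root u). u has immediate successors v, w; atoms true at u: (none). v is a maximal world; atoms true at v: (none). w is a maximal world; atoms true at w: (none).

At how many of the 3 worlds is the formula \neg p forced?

3

u: forces it.
v: forces it.
w: forces it.
Worlds forcing the formula: {u, v, w}.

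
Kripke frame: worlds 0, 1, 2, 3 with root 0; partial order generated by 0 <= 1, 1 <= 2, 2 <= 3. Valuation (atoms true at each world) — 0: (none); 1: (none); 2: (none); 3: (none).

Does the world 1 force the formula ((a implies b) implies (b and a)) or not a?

1 forces ((a implies b) implies (b and a)) or not a via the disjunct not a.

Yes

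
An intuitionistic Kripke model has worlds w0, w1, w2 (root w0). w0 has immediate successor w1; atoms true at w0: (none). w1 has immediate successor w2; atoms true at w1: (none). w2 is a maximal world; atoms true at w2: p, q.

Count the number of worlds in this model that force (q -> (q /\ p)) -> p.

1

w0: does not force it — w0 ||-/- (q -> (q /\ p)) -> p: already at w0 itself, w0 ||- q -> (q /\ p) but w0 ||-/- p.
w1: does not force it.
w2: forces it.
Worlds forcing the formula: {w2}.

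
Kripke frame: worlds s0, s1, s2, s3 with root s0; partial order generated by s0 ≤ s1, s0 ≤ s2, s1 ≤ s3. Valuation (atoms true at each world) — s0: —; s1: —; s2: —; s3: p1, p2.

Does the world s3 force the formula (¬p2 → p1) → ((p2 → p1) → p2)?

s3 ⊩ (¬p2 → p1) → ((p2 → p1) → p2): every world accessible from s3 that forces ¬p2 → p1 (namely s3) also forces (p2 → p1) → p2.

Yes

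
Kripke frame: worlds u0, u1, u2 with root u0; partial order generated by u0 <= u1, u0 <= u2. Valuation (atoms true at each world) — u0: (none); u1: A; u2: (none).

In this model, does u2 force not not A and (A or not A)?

No

u2 does not force not not A and (A or not A) since u2 fails not not A.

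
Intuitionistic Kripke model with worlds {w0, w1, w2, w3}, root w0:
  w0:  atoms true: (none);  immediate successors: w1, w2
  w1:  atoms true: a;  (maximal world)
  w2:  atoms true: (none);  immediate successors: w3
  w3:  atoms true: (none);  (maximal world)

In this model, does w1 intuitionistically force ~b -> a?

Yes

w1 ||- ~b -> a: every world accessible from w1 that forces ~b (namely w1) also forces a.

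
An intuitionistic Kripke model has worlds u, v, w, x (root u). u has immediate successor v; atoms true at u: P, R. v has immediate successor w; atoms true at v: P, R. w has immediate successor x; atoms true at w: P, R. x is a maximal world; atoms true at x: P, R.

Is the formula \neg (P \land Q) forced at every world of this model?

Yes

u \Vdash \neg (P \land Q): no world accessible from u forces P \land Q.
Since the root u forces \neg (P \land Q) and forcing is persistent (monotone upward), every world forces it.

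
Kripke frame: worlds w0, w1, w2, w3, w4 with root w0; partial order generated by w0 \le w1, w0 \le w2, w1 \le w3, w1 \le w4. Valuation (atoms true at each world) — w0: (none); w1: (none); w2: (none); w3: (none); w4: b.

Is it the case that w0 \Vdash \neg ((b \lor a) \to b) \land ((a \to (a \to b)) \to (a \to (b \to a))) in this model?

w0 \nVdash \neg ((b \lor a) \to b) \land ((a \to (a \to b)) \to (a \to (b \to a))) since w0 fails \neg ((b \lor a) \to b).

No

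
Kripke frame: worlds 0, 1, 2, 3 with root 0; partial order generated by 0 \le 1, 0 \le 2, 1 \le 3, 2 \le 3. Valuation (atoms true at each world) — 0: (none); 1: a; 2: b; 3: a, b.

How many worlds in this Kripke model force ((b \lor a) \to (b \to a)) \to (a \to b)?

0: does not force it — 0 \nVdash ((b \lor a) \to (b \to a)) \to (a \to b): at the accessible world 1, 1 \Vdash (b \lor a) \to (b \to a) but 1 \nVdash a \to b.
1: does not force it.
2: forces it.
3: forces it.
Worlds forcing the formula: {2, 3}.

2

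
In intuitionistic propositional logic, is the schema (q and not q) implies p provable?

Yes

This is an instance of ex falso quodlibet, which is intuitionistically derivable.
No world can force both q and not q, so the antecedent q and not q is never forced and the implication holds vacuously at every world.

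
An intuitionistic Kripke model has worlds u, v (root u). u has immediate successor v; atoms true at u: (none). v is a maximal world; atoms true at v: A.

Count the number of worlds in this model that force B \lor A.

1

u: does not force it — u \nVdash B \lor A: neither disjunct is forced at u.
v: forces it.
Worlds forcing the formula: {v}.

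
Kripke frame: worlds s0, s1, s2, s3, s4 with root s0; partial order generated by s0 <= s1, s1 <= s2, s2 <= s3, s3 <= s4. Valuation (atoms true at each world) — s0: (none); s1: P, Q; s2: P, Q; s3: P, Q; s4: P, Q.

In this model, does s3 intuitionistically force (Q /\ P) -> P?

s3 ||- (Q /\ P) -> P: every world accessible from s3 that forces Q /\ P (namely s3, s4) also forces P.

Yes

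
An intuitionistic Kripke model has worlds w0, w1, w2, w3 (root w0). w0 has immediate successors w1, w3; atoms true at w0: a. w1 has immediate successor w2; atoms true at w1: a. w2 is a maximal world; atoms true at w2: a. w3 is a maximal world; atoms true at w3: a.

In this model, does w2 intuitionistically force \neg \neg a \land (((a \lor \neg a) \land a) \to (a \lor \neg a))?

w2 \Vdash \neg \neg a \land (((a \lor \neg a) \land a) \to (a \lor \neg a)) since w2 forces both conjuncts.

Yes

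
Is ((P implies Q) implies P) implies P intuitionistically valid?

No

This is Peirce's law, which is not intuitionistically valid.
A Kripke countermodel: worlds u, v; order generated by u <= v; atoms true at each world — u:{}; v:{P}.
u does not force ((P implies Q) implies P) implies P: already at u itself, u forces (P implies Q) implies P but u does not force P.
u lacks atom P, so u does not force P.
So the root u does not force the formula.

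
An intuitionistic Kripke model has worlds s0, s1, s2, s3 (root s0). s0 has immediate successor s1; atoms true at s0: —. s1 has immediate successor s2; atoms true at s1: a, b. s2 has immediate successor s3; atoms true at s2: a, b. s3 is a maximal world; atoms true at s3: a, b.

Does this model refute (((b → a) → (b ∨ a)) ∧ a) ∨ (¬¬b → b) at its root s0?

s0 ⊮ (((b → a) → (b ∨ a)) ∧ a) ∨ (¬¬b → b): neither disjunct is forced at s0.
s0 ⊮ ((b → a) → (b ∨ a)) ∧ a since s0 fails (b → a) → (b ∨ a).
So the root s0 does not force (((b → a) → (b ∨ a)) ∧ a) ∨ (¬¬b → b); the model is a countermodel.

Yes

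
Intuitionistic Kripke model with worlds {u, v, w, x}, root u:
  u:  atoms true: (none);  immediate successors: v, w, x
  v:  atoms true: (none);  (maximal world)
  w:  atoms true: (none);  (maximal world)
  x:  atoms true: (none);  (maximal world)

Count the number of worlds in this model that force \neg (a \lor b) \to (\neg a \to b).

u: does not force it — u \nVdash \neg (a \lor b) \to (\neg a \to b): already at u itself, u \Vdash \neg (a \lor b) but u \nVdash \neg a \to b.
v: does not force it — v \nVdash \neg (a \lor b) \to (\neg a \to b): already at v itself, v \Vdash \neg (a \lor b) but v \nVdash \neg a \to b.
w: does not force it — w \nVdash \neg (a \lor b) \to (\neg a \to b): already at w itself, w \Vdash \neg (a \lor b) but w \nVdash \neg a \to b.
x: does not force it.
Worlds forcing the formula: { }.

0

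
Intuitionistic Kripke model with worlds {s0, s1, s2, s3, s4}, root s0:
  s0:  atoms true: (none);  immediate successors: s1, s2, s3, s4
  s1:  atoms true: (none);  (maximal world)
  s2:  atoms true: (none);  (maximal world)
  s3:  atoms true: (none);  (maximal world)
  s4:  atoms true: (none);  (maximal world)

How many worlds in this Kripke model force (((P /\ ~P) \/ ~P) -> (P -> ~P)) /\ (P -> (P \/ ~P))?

5

s0: forces it.
s1: forces it.
s2: forces it.
s3: forces it.
s4: forces it.
Worlds forcing the formula: {s0, s1, s2, s3, s4}.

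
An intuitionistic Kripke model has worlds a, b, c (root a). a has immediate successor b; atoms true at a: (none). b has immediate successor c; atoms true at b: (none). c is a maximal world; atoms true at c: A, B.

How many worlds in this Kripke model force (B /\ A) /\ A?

1

a: does not force it — a ||-/- (B /\ A) /\ A since a fails B /\ A.
b: does not force it — b ||-/- (B /\ A) /\ A since b fails B /\ A.
c: forces it.
Worlds forcing the formula: {c}.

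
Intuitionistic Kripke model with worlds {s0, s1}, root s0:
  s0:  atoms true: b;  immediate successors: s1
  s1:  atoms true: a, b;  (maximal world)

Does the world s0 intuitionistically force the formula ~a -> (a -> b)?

Yes

s0 ||- ~a -> (a -> b) vacuously: no world accessible from s0 forces the antecedent ~a.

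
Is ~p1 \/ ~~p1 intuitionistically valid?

No

This is the weak law of excluded middle, which is not intuitionistically valid.
A Kripke countermodel: worlds u, v, w; order generated by u <= v, u <= w; atoms true at each world — u:{}; v:{p1}; w:{}.
u ||-/- ~p1 \/ ~~p1: neither disjunct is forced at u.
u ||-/- ~p1 since v is accessible from u and v ||- p1.
So the root u does not force the formula.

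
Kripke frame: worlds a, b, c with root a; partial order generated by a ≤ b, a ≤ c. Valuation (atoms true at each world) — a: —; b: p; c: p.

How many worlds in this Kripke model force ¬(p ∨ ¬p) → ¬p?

a: forces it.
b: forces it.
c: forces it.
Worlds forcing the formula: {a, b, c}.

3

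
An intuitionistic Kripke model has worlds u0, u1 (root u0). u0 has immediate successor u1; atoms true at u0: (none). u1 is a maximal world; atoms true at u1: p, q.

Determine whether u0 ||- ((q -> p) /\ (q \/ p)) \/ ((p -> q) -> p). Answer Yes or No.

u0 ||-/- ((q -> p) /\ (q \/ p)) \/ ((p -> q) -> p): neither disjunct is forced at u0.
u0 ||-/- (q -> p) /\ (q \/ p) since u0 fails q \/ p.

No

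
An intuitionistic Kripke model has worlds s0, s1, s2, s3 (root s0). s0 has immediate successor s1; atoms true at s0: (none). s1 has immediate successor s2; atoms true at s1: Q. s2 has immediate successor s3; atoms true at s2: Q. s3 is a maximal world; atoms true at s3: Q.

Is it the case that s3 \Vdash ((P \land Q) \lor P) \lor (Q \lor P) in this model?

s3 \Vdash ((P \land Q) \lor P) \lor (Q \lor P) via the disjunct Q \lor P.

Yes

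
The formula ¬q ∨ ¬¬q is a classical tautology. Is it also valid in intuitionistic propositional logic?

This is the weak law of excluded middle, which is not intuitionistically valid.
A Kripke countermodel: worlds u, v, w; order generated by u ≤ v, u ≤ w; atoms true at each world — u:{}; v:{q}; w:{}.
u ⊮ ¬q ∨ ¬¬q: neither disjunct is forced at u.
u ⊮ ¬q since v is accessible from u and v ⊩ q.
So the root u does not force the formula.

No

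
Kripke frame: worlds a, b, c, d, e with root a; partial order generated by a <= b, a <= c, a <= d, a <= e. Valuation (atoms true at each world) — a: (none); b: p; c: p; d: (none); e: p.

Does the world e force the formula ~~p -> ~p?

e ||-/- ~~p -> ~p: already at e itself, e ||- ~~p but e ||-/- ~p.
e ||-/- ~p since e is accessible from e and e ||- p.

No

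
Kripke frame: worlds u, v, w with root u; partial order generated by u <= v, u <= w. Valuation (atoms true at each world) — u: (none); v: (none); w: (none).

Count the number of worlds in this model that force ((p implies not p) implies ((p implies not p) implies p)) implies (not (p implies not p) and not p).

3

u: forces it.
v: forces it.
w: forces it.
Worlds forcing the formula: {u, v, w}.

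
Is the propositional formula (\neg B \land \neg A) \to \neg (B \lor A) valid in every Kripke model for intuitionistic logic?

Yes

This is a constructively valid De Morgan direction (conjunction of negations to negated disjunction), which is intuitionistically derivable.
If both \neg B and \neg A hold at a world, no accessible world forces B or forces A, so none forces B \lor A.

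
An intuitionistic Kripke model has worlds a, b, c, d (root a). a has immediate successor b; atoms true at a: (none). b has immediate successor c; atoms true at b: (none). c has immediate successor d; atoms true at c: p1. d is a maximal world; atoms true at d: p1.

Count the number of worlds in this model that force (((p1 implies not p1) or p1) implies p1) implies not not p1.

a: forces it.
b: forces it.
c: forces it.
d: forces it.
Worlds forcing the formula: {a, b, c, d}.

4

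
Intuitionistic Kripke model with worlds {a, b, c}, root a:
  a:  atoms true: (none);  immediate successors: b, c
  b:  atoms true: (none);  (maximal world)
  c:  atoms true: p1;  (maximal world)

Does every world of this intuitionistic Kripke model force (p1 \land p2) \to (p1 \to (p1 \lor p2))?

a \Vdash (p1 \land p2) \to (p1 \to (p1 \lor p2)) vacuously: no world accessible from a forces the antecedent p1 \land p2.
Since the root a forces (p1 \land p2) \to (p1 \to (p1 \lor p2)) and forcing is persistent (monotone upward), every world forces it.

Yes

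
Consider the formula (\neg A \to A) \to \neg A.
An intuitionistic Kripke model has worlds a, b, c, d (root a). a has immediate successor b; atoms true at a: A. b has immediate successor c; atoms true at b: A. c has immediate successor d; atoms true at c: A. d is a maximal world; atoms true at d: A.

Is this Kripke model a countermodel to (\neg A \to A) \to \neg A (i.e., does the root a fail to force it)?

Yes

a \nVdash (\neg A \to A) \to \neg A: already at a itself, a \Vdash \neg A \to A but a \nVdash \neg A.
a \nVdash \neg A since a is accessible from a and a \Vdash A.
So the root a does not force (\neg A \to A) \to \neg A; the model is a countermodel.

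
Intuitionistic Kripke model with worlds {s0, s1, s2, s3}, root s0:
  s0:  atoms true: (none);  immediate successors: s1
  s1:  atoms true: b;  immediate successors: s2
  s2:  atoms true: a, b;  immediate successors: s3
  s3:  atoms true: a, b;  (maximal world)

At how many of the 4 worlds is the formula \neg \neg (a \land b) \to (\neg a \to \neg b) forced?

s0: forces it.
s1: forces it.
s2: forces it.
s3: forces it.
Worlds forcing the formula: {s0, s1, s2, s3}.

4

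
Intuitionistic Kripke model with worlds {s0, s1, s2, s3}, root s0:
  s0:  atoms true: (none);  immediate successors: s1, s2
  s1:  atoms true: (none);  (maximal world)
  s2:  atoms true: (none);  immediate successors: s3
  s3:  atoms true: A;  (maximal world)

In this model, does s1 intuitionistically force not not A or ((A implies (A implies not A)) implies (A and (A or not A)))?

s1 does not force not not A or ((A implies (A implies not A)) implies (A and (A or not A))): neither disjunct is forced at s1.
s1 does not force not not A since s1 is accessible from s1 and s1 forces not A.
s1 forces not A: no world accessible from s1 forces A.

No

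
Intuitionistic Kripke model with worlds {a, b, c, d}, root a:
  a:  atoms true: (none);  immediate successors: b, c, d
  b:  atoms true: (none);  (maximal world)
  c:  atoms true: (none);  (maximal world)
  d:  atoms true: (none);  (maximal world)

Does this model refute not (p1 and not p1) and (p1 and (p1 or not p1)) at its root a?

a does not force not (p1 and not p1) and (p1 and (p1 or not p1)) since a fails p1 and (p1 or not p1).
So the root a does not force not (p1 and not p1) and (p1 and (p1 or not p1)); the model is a countermodel.

Yes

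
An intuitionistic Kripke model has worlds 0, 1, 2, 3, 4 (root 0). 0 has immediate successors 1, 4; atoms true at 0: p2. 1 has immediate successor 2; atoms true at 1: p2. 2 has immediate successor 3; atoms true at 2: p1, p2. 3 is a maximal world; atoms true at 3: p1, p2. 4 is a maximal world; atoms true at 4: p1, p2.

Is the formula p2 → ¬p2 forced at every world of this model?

No

Not every world: 0 ⊮ p2 → ¬p2.
0 ⊮ p2 → ¬p2: already at 0 itself, 0 ⊩ p2 but 0 ⊮ ¬p2.
0 ⊮ ¬p2 since 0 is accessible from 0 and 0 ⊩ p2.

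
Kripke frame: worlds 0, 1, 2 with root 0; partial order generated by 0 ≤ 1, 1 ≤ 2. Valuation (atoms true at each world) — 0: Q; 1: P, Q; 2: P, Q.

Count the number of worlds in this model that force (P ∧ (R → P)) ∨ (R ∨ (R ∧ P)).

2

0: does not force it — 0 ⊮ (P ∧ (R → P)) ∨ (R ∨ (R ∧ P)): neither disjunct is forced at 0.
1: forces it.
2: forces it.
Worlds forcing the formula: {1, 2}.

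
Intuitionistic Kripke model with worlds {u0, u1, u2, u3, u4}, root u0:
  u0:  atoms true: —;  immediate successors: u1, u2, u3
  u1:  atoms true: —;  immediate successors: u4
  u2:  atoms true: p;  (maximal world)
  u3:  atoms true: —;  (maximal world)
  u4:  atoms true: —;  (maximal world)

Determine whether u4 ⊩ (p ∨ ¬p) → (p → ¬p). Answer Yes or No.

u4 ⊩ (p ∨ ¬p) → (p → ¬p): every world accessible from u4 that forces p ∨ ¬p (namely u4) also forces p → ¬p.

Yes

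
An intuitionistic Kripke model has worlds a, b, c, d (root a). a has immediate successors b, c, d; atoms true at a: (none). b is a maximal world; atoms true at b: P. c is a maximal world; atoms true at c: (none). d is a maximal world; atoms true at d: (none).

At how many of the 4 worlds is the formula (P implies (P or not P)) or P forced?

a: forces it.
b: forces it.
c: forces it.
d: forces it.
Worlds forcing the formula: {a, b, c, d}.

4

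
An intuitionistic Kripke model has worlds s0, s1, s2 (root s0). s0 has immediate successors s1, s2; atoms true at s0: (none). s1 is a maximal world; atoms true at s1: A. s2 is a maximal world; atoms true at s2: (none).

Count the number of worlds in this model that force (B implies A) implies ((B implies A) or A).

3

s0: forces it.
s1: forces it.
s2: forces it.
Worlds forcing the formula: {s0, s1, s2}.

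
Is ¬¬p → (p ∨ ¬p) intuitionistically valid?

No

This is a variant of double-negation elimination (deriving excluded middle from double negation), which is not intuitionistically valid.
A Kripke countermodel: worlds u, v; order generated by u ≤ v; atoms true at each world — u:{}; v:{p}.
u ⊮ ¬¬p → (p ∨ ¬p): already at u itself, u ⊩ ¬¬p but u ⊮ p ∨ ¬p.
u ⊮ p ∨ ¬p: neither disjunct is forced at u.
u lacks atom p, so u ⊮ p.
So the root u does not force the formula.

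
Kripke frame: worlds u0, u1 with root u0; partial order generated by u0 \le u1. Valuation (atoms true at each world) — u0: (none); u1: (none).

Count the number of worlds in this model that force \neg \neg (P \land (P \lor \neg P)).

0

u0: does not force it — u0 \nVdash \neg \neg (P \land (P \lor \neg P)) since u0 is accessible from u0 and u0 \Vdash \neg (P \land (P \lor \neg P)).
u1: does not force it.
Worlds forcing the formula: { }.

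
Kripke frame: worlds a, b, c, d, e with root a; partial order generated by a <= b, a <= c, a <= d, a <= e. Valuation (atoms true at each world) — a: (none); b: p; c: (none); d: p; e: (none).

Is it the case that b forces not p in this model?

b does not force not p since b is accessible from b and b forces p.

No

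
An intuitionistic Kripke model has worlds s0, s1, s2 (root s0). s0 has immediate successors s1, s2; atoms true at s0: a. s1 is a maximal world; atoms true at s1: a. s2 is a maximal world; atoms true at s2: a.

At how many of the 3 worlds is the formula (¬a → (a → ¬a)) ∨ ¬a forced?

s0: forces it.
s1: forces it.
s2: forces it.
Worlds forcing the formula: {s0, s1, s2}.

3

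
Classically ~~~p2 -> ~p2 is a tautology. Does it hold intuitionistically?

This is triple-negation reduction, which is intuitionistically derivable.
Assume ~~~p2 and suppose p2. Then ~~p2 (double-negation introduction), contradicting ~~~p2. So ~p2.

Yes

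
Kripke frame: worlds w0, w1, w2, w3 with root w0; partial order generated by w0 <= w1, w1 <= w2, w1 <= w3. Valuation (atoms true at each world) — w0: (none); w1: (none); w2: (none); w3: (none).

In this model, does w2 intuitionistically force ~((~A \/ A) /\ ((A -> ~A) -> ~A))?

No

w2 ||-/- ~((~A \/ A) /\ ((A -> ~A) -> ~A)) since w2 is accessible from w2 and w2 ||- (~A \/ A) /\ ((A -> ~A) -> ~A).
w2 ||- (~A \/ A) /\ ((A -> ~A) -> ~A) since w2 forces both conjuncts.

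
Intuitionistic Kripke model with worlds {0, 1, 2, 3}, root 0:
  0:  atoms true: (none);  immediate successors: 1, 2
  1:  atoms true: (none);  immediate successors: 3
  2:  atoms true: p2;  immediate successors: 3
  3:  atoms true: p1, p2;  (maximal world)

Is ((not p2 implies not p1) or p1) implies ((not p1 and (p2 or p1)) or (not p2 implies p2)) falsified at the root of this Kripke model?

0 forces ((not p2 implies not p1) or p1) implies ((not p1 and (p2 or p1)) or (not p2 implies p2)): every world accessible from 0 that forces (not p2 implies not p1) or p1 (namely 0, 1, 2, 3) also forces (not p1 and (p2 or p1)) or (not p2 implies p2).
So the root 0 forces ((not p2 implies not p1) or p1) implies ((not p1 and (p2 or p1)) or (not p2 implies p2)); the model is not a countermodel.

No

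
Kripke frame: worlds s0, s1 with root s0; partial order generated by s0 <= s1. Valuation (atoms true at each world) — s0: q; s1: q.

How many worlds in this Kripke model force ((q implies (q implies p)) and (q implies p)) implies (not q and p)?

2

s0: forces it.
s1: forces it.
Worlds forcing the formula: {s0, s1}.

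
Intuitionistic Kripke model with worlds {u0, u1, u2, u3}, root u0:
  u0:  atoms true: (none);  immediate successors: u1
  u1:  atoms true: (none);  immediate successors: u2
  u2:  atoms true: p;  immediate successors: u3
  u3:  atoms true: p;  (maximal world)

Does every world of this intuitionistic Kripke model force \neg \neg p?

Yes

u0 \Vdash \neg \neg p: no world accessible from u0 forces \neg p.
Since the root u0 forces \neg \neg p and forcing is persistent (monotone upward), every world forces it.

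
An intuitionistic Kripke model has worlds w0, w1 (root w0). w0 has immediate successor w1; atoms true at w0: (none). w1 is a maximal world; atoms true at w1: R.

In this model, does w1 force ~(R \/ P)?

No

w1 ||-/- ~(R \/ P) since w1 is accessible from w1 and w1 ||- R \/ P.
w1 ||- R \/ P via the disjunct R.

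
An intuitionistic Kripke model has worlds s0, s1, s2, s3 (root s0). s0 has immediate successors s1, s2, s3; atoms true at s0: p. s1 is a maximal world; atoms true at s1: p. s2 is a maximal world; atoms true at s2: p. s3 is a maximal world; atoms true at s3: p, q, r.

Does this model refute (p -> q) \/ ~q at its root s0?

s0 ||-/- (p -> q) \/ ~q: neither disjunct is forced at s0.
s0 ||-/- p -> q: already at s0 itself, s0 ||- p but s0 ||-/- q.
s0 lacks atom q, so s0 ||-/- q.
So the root s0 does not force (p -> q) \/ ~q; the model is a countermodel.

Yes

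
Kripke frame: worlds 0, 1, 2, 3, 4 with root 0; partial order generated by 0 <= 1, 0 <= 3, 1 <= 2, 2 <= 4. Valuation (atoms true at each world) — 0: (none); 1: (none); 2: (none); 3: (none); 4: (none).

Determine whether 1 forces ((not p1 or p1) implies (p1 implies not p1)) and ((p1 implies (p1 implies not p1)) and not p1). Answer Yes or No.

Yes

1 forces ((not p1 or p1) implies (p1 implies not p1)) and ((p1 implies (p1 implies not p1)) and not p1) since 1 forces both conjuncts.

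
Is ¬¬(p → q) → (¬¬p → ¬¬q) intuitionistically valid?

This is the distribution of double negation over implication, which is intuitionistically derivable.
Assume ¬¬(p → q) and ¬¬p; suppose ¬q. Then p → q would give ¬p (by contraposition), contradicting ¬¬p; so ¬(p → q), contradicting ¬¬(p → q). Hence ¬¬q.

Yes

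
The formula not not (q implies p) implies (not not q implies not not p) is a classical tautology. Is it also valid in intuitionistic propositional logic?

Yes

This is the distribution of double negation over implication, which is intuitionistically derivable.
Assume not not (q implies p) and not not q; suppose not p. Then q implies p would give not q (by contraposition), contradicting not not q; so not (q implies p), contradicting not not (q implies p). Hence not not p.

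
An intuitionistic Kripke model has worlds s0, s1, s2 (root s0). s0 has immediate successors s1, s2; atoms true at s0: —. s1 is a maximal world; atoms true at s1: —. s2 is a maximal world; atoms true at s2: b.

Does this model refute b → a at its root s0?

s0 ⊮ b → a: at the accessible world s2, s2 ⊩ b but s2 ⊮ a.
s2 lacks atom a, so s2 ⊮ a.
So the root s0 does not force b → a; the model is a countermodel.

Yes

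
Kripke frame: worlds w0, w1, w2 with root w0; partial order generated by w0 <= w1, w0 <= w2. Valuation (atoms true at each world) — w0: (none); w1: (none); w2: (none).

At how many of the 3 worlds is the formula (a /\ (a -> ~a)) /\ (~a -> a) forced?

w0: does not force it — w0 ||-/- (a /\ (a -> ~a)) /\ (~a -> a) since w0 fails a /\ (a -> ~a).
w1: does not force it.
w2: does not force it.
Worlds forcing the formula: { }.

0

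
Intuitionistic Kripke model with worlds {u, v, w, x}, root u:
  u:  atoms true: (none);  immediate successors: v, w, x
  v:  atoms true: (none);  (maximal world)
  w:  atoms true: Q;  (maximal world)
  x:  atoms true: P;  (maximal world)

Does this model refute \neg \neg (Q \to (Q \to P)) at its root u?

Yes

u \nVdash \neg \neg (Q \to (Q \to P)) since w is accessible from u and w \Vdash \neg (Q \to (Q \to P)).
w \Vdash \neg (Q \to (Q \to P)): no world accessible from w forces Q \to (Q \to P).
So the root u does not force \neg \neg (Q \to (Q \to P)); the model is a countermodel.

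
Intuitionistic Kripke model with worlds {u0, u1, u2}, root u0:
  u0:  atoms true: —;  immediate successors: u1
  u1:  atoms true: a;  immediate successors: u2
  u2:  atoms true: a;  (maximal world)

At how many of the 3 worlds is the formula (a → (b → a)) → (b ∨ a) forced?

u0: does not force it — u0 ⊮ (a → (b → a)) → (b ∨ a): already at u0 itself, u0 ⊩ a → (b → a) but u0 ⊮ b ∨ a.
u1: forces it.
u2: forces it.
Worlds forcing the formula: {u1, u2}.

2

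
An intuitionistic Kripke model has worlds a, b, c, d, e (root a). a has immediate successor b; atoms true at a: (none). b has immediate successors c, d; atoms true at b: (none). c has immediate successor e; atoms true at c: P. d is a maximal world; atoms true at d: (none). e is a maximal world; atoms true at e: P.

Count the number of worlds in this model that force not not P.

a: does not force it — a does not force not not P since d is accessible from a and d forces not P.
b: does not force it — b does not force not not P since d is accessible from b and d forces not P.
c: forces it.
d: does not force it.
e: forces it.
Worlds forcing the formula: {c, e}.

2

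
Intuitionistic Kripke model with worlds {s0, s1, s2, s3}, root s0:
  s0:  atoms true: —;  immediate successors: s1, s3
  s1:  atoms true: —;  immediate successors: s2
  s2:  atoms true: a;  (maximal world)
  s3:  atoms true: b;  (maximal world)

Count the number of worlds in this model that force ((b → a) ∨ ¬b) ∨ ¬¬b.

s0: does not force it — s0 ⊮ ((b → a) ∨ ¬b) ∨ ¬¬b: neither disjunct is forced at s0.
s1: forces it.
s2: forces it.
s3: forces it.
Worlds forcing the formula: {s1, s2, s3}.

3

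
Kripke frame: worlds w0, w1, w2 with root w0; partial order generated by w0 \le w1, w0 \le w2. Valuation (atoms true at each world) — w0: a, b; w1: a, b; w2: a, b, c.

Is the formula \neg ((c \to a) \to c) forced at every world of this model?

Not every world: w0 \nVdash \neg ((c \to a) \to c).
w0 \nVdash \neg ((c \to a) \to c) since w2 is accessible from w0 and w2 \Vdash (c \to a) \to c.
w2 \Vdash (c \to a) \to c: every world accessible from w2 that forces c \to a (namely w2) also forces c.

No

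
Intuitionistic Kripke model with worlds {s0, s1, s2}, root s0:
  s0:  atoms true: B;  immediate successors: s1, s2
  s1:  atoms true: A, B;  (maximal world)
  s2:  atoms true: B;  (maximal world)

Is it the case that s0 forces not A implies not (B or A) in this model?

No

s0 does not force not A implies not (B or A): at the accessible world s2, s2 forces not A but s2 does not force not (B or A).
s2 does not force not (B or A) since s2 is accessible from s2 and s2 forces B or A.
s2 forces B or A via the disjunct B.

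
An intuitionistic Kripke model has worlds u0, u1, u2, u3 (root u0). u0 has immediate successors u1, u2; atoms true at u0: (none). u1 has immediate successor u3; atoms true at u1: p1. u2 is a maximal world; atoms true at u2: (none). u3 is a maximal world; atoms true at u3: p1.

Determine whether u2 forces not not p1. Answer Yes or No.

u2 does not force not not p1 since u2 is accessible from u2 and u2 forces not p1.
u2 forces not p1: no world accessible from u2 forces p1.

No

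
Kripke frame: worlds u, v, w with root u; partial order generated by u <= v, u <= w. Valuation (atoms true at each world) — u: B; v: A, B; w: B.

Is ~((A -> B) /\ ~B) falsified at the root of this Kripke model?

No

u ||- ~((A -> B) /\ ~B): no world accessible from u forces (A -> B) /\ ~B.
So the root u forces ~((A -> B) /\ ~B); the model is not a countermodel.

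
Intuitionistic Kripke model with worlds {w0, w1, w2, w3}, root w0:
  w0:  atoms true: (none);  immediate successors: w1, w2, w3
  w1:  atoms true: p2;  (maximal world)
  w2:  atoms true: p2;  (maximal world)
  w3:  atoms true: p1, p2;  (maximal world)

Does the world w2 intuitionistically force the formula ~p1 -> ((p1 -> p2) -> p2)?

Yes

w2 ||- ~p1 -> ((p1 -> p2) -> p2): every world accessible from w2 that forces ~p1 (namely w2) also forces (p1 -> p2) -> p2.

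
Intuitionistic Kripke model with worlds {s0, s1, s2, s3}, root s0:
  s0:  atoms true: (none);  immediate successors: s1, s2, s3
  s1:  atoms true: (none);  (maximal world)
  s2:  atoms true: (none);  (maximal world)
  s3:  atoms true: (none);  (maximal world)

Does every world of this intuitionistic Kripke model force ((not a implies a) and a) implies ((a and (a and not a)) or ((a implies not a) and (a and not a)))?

Yes

s0 forces ((not a implies a) and a) implies ((a and (a and not a)) or ((a implies not a) and (a and not a))) vacuously: no world accessible from s0 forces the antecedent (not a implies a) and a.
Since the root s0 forces ((not a implies a) and a) implies ((a and (a and not a)) or ((a implies not a) and (a and not a))) and forcing is persistent (monotone upward), every world forces it.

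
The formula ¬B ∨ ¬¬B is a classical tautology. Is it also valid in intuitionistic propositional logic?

This is the weak law of excluded middle, which is not intuitionistically valid.
A Kripke countermodel: worlds s0, s1, s2; order generated by s0 ≤ s1, s0 ≤ s2; atoms true at each world — s0:{}; s1:{B}; s2:{}.
s0 ⊮ ¬B ∨ ¬¬B: neither disjunct is forced at s0.
s0 ⊮ ¬B since s1 is accessible from s0 and s1 ⊩ B.
So the root s0 does not force the formula.

No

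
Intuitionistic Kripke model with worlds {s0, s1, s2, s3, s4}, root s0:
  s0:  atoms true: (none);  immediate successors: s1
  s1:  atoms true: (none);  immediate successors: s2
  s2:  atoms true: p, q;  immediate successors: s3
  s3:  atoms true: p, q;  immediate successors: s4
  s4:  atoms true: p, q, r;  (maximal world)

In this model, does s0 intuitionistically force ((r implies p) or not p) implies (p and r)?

s0 does not force ((r implies p) or not p) implies (p and r): already at s0 itself, s0 forces (r implies p) or not p but s0 does not force p and r.
s0 does not force p and r since s0 fails p.

No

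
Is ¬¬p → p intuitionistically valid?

No

This is double-negation elimination, which is not intuitionistically valid.
A Kripke countermodel: worlds u0, u1; order generated by u0 ≤ u1; atoms true at each world — u0:{}; u1:{p}.
u0 ⊮ ¬¬p → p: already at u0 itself, u0 ⊩ ¬¬p but u0 ⊮ p.
u0 lacks atom p, so u0 ⊮ p.
So the root u0 does not force the formula.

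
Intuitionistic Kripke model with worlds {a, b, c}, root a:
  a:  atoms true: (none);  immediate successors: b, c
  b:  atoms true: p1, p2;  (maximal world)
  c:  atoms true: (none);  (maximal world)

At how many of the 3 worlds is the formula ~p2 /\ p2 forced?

a: does not force it — a ||-/- ~p2 /\ p2 since a fails ~p2.
b: does not force it.
c: does not force it.
Worlds forcing the formula: { }.

0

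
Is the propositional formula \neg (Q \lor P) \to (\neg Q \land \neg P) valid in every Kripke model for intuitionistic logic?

Yes

This is a constructively valid De Morgan direction (negated disjunction to conjunction of negations), which is intuitionistically derivable.
From \neg (Q \lor P): if Q held then Q \lor P would, contradiction — so \neg Q; similarly \neg P.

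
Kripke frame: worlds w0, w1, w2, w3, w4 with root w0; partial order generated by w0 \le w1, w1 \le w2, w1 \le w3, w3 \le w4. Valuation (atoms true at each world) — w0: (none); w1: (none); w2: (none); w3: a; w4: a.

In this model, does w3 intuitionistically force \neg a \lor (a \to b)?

No

w3 \nVdash \neg a \lor (a \to b): neither disjunct is forced at w3.
w3 \nVdash \neg a since w3 is accessible from w3 and w3 \Vdash a.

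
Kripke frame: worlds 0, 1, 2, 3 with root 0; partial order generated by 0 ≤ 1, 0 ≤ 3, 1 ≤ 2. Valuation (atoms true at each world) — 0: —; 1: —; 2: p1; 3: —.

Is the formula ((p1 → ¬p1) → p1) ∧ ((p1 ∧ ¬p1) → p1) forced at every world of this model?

No

Not every world: 0 ⊮ ((p1 → ¬p1) → p1) ∧ ((p1 ∧ ¬p1) → p1).
0 ⊮ ((p1 → ¬p1) → p1) ∧ ((p1 ∧ ¬p1) → p1) since 0 fails (p1 → ¬p1) → p1.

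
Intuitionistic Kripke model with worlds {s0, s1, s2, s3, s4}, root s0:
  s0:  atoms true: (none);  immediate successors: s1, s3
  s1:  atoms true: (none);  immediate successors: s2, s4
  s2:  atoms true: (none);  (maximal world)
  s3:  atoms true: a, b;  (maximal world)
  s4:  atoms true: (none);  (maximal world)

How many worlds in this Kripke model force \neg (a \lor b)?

s0: does not force it — s0 \nVdash \neg (a \lor b) since s3 is accessible from s0 and s3 \Vdash a \lor b.
s1: forces it.
s2: forces it.
s3: does not force it.
s4: forces it.
Worlds forcing the formula: {s1, s2, s4}.

3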